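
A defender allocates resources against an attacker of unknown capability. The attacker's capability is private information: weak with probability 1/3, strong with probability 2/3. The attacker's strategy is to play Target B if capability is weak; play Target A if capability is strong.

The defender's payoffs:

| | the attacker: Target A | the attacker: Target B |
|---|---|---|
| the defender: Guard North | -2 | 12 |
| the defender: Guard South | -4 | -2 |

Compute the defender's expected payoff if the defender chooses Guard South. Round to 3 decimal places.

E[Guard South] = 1/3·(-2) + 2/3·(-4) = (-2/3) + (-8/3) = -10/3

-3.333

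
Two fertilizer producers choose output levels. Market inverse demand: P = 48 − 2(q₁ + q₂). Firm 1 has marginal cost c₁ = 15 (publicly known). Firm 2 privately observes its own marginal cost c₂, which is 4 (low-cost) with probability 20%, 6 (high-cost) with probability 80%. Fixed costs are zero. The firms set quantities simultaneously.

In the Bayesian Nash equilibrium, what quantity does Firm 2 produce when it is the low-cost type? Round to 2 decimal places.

9.03

Type-c best response for Firm 2: q₂(c) = (48 − c)/4 − q₁/2.
Firm 1 maximizes expected profit; its first-order condition is 48 − 4q₁ − 2E[q₂] − 15 = 0.
Substituting E[q₂] and solving: E[c₂] = 5.6, so q₁ = (48 − 2·15 + 5.6)/6 = 3.93333.
q₂(low-cost) = (48 − 4 − 2·3.93333)/4 = 9.03333.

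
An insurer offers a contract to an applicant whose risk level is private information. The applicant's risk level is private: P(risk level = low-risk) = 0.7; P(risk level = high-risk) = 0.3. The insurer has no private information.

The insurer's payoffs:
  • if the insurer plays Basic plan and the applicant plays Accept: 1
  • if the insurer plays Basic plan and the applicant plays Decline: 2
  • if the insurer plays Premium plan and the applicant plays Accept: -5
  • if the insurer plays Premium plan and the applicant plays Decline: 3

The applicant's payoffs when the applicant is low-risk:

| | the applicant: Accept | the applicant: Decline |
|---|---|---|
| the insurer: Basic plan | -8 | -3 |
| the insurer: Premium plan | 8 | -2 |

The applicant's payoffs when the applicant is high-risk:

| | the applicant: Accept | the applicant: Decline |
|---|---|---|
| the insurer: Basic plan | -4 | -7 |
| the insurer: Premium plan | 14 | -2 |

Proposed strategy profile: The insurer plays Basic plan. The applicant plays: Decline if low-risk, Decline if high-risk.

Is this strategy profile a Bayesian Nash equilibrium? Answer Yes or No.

The insurer plays Basic plan: E[Basic plan] = 0.7·(2) + 0.3·(2) = 2; E[Premium plan] = 3. Not best-responding. ✗
The applicant (risk level low-risk), facing Basic plan: Accept gives -8, Decline gives -3. Proposed Decline is best. ✓
The applicant (risk level high-risk), facing Basic plan: Accept gives -4, Decline gives -7. Proposed Decline is not best — profitable deviation exists. ✗

No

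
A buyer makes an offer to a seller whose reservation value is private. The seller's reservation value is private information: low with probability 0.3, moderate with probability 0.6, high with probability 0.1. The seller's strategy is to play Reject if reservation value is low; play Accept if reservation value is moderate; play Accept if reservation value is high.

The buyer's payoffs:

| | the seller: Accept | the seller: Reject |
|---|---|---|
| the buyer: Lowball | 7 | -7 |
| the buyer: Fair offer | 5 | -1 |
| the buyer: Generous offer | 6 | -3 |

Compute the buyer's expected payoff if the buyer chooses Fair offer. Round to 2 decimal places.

Take the expectation over the seller's reservation value, weighting each type's action by its prior probability.
E[Fair offer] = 0.3·(-1) + 0.6·5 + 0.1·5 = (-0.3) + 3 + 0.5 = 3.2

3.20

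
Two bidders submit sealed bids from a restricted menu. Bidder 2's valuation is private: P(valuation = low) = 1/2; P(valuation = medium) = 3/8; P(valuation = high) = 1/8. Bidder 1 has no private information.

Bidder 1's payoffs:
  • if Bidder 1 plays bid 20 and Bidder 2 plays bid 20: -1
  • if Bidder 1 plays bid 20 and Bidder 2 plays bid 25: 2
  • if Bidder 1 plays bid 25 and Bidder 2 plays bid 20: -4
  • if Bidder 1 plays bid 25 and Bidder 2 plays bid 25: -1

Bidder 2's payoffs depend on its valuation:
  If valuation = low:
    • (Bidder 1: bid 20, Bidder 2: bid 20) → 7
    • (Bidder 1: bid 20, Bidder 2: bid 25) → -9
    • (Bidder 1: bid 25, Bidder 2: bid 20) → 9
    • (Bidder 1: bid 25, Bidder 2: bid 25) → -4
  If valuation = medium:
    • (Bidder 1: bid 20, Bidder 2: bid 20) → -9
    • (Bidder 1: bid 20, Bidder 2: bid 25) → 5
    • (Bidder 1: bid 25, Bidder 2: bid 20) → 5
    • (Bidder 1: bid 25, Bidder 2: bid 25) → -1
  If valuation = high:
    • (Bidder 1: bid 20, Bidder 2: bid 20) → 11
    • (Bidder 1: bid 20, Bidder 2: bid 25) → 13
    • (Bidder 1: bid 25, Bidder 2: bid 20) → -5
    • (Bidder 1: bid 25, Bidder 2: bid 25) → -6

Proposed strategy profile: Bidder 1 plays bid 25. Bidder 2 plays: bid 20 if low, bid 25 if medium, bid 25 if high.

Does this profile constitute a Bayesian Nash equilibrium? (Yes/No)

A profile is a BNE iff every type of every player is best-responding given beliefs about the other side.
Bidder 1 plays bid 25: E[bid 25] = 1/2·(-4) + 3/8·(-1) + 1/8·(-1) = -5/2; E[bid 20] = 1/2. Not best-responding. ✗
Bidder 2 (valuation low), facing bid 25: bid 20 gives 9, bid 25 gives -4. Proposed bid 20 is best. ✓
Bidder 2 (valuation medium), facing bid 25: bid 20 gives 5, bid 25 gives -1. Proposed bid 25 is not best — profitable deviation exists. ✗
Bidder 2 (valuation high), facing bid 25: bid 20 gives -5, bid 25 gives -6. Proposed bid 25 is not best — profitable deviation exists. ✗

No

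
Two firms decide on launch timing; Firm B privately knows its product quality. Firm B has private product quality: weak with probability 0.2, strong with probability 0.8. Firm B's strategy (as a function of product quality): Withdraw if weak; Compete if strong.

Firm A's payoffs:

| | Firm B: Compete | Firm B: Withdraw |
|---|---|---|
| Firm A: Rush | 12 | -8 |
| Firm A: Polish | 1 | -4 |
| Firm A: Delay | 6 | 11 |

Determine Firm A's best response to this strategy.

Compute Firm A's expected payoff for each action, taking the expectation over Firm B's type.
E[Rush] = 0.2·(-8) + 0.8·(12) = 8
E[Polish] = 0.2·(-4) + 0.8·(1) = 0
E[Delay] = 0.2·(11) + 0.8·(6) = 7
Best response: Rush (8 is the largest).

Rush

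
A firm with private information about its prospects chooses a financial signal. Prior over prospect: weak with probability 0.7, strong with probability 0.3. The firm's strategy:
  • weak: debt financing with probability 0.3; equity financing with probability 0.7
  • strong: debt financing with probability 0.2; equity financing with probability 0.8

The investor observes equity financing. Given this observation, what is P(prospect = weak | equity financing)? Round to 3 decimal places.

0.671

Apply Bayes' rule using the sender's strategy as the likelihood.
P(equity financing) = 0.7·0.7 + 0.3·0.8 = 0.73
P(weak | equity financing) = (0.7·0.7) / 0.73 = 0.49 / 0.73 = 0.671233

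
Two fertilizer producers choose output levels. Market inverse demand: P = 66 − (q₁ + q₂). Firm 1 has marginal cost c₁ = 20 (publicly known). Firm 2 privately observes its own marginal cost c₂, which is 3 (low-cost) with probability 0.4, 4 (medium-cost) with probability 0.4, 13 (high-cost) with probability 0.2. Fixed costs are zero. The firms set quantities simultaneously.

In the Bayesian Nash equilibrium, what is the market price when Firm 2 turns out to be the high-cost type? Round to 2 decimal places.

Firm 2 with cost c maximizes (66 − (q₁+q₂) − c)·q₂, giving q₂(c) = (66 − c − q₁)/2.
E[c₂] = 0.4·3 + 0.4·4 + 0.2·13 = 5.4
Firm 1's FOC against E[q₂] yields q₁ = (66 − 2·20 + E[c₂])/3 = (66 − 40 + 5.4)/3 = 10.4667.
q₂(high-cost) = 21.2667, so P = 66 − (10.4667 + 21.2667) = 34.2667.

34.27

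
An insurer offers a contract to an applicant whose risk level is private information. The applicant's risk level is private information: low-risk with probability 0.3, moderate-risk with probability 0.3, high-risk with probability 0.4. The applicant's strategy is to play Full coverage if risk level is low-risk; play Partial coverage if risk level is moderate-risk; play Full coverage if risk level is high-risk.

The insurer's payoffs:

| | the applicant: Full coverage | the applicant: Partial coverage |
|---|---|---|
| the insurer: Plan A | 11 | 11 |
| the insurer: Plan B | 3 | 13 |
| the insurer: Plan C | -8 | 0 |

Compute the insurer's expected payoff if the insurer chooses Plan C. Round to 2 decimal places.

-5.60

E[Plan C] = 0.3·(-8) + 0.3·0 + 0.4·(-8) = (-2.4) + 0 + (-3.2) = -5.6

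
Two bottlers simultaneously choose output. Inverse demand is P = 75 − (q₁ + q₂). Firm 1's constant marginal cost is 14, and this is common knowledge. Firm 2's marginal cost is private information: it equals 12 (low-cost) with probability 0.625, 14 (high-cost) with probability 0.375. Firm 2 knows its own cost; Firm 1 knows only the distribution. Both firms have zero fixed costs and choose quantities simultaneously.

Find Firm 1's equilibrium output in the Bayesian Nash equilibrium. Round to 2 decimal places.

Type-c best response for Firm 2: q₂(c) = (75 − c)/2 − q₁/2.
Firm 1 maximizes expected profit; its first-order condition is 75 − 2q₁ − E[q₂] − 14 = 0.
Substituting E[q₂] and solving: E[c₂] = 12.75, so q₁ = (75 − 2·14 + 12.75)/3 = 19.9167.

19.92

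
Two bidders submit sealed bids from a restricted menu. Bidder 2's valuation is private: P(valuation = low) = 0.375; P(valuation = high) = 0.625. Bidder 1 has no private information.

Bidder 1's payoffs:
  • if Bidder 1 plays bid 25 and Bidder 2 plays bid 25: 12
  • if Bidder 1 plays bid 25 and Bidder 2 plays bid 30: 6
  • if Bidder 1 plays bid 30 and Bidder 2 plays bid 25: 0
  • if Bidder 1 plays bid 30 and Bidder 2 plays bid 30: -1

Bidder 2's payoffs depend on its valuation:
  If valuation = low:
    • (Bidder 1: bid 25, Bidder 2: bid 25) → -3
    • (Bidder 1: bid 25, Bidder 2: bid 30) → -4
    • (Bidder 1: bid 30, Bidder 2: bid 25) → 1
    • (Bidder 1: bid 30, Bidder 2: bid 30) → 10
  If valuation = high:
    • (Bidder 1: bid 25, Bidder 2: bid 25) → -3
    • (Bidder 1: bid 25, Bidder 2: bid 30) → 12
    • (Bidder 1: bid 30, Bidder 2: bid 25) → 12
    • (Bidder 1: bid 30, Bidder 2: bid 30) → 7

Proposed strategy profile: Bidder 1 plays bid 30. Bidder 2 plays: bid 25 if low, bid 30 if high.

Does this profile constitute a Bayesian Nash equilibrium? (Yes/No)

No

Bidder 1 plays bid 30: E[bid 30] = 0.375·(0) + 0.625·(-1) = -0.625; E[bid 25] = 8.25. Not best-responding. ✗
Bidder 2 (valuation low), facing bid 30: bid 25 gives 1, bid 30 gives 10. Proposed bid 25 is not best — profitable deviation exists. ✗
Bidder 2 (valuation high), facing bid 30: bid 25 gives 12, bid 30 gives 7. Proposed bid 30 is not best — profitable deviation exists. ✗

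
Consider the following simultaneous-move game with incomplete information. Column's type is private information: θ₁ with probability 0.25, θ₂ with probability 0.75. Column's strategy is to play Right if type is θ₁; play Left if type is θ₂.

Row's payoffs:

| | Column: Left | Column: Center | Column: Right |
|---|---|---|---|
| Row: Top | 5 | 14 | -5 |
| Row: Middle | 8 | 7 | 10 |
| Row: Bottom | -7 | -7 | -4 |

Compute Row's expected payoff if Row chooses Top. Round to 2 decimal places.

Take the expectation over Column's type, weighting each type's action by its prior probability.
E[Top] = 0.25·(-5) + 0.75·5 = (-1.25) + 3.75 = 2.5

2.50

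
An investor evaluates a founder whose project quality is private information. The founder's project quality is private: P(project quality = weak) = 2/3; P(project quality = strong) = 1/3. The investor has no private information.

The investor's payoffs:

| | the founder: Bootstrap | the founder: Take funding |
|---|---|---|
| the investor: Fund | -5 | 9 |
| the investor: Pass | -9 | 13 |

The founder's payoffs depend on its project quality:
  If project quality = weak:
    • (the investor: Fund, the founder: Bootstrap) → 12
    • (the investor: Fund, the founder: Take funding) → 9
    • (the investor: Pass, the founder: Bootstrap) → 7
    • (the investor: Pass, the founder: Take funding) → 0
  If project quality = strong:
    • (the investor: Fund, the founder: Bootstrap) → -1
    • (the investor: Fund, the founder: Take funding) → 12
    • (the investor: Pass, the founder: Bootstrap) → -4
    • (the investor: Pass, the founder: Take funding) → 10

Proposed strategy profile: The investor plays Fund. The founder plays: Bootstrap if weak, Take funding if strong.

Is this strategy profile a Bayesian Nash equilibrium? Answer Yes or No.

Yes

The investor plays Fund: E[Fund] = 2/3·(-5) + 1/3·(9) = -1/3; E[Pass] = -5/3. Best-responding. ✓
The founder (project quality weak), facing Fund: Bootstrap gives 12, Take funding gives 9. Proposed Bootstrap is best. ✓
The founder (project quality strong), facing Fund: Bootstrap gives -1, Take funding gives 12. Proposed Take funding is best. ✓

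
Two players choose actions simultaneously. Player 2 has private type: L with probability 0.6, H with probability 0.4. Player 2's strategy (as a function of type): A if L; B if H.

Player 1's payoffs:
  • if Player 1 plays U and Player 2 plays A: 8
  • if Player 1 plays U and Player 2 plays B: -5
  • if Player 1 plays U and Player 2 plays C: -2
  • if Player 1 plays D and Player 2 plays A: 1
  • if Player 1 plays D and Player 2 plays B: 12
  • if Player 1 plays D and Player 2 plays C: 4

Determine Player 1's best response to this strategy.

D

Compute Player 1's expected payoff for each action, taking the expectation over Player 2's type.
E[U] = 0.6·(8) + 0.4·(-5) = 2.8
E[D] = 0.6·(1) + 0.4·(12) = 5.4
Best response: D (5.4 is the largest).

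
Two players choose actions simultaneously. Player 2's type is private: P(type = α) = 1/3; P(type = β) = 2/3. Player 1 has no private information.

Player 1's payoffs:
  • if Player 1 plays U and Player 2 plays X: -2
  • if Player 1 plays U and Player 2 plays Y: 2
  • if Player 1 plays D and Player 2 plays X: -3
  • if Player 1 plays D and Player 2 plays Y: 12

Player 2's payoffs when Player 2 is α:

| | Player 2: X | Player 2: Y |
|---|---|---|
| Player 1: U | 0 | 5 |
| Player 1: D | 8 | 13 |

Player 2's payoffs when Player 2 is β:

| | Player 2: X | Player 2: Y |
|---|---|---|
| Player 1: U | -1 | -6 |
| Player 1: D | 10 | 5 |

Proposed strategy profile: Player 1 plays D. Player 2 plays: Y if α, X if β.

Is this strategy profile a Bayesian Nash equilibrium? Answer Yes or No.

Player 1 plays D: E[D] = 1/3·(12) + 2/3·(-3) = 2; E[U] = -2/3. Best-responding. ✓
Player 2 (type α), facing D: X gives 8, Y gives 13. Proposed Y is best. ✓
Player 2 (type β), facing D: X gives 10, Y gives 5. Proposed X is best. ✓

Yes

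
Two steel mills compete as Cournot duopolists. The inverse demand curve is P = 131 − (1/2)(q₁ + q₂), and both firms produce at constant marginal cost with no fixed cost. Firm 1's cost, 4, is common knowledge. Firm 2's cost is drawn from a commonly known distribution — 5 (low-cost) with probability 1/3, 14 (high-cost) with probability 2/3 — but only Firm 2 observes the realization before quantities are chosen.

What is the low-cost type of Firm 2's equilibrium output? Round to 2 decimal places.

81.33

Type-c best response for Firm 2: q₂(c) = (131 − c) − q₁/2.
Firm 1 maximizes expected profit; its first-order condition is 131 − q₁ − (1/2)E[q₂] − 4 = 0.
Substituting E[q₂] and solving: E[c₂] = 11, so q₁ = (131 − 2·4 + 11)/(3/2) = 89.3333.
q₂(low-cost) = (131 − 5 − (1/2)·89.3333) = 81.3333.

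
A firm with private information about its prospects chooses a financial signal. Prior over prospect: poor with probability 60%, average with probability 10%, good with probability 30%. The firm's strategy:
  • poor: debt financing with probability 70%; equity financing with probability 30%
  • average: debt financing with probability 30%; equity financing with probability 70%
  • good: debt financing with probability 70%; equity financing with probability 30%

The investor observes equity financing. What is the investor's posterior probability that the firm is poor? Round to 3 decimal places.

P(equity financing) = 0.6·0.3 + 0.1·0.7 + 0.3·0.3 = 0.34
P(poor | equity financing) = (0.6·0.3) / 0.34 = 0.18 / 0.34 = 0.529412

0.529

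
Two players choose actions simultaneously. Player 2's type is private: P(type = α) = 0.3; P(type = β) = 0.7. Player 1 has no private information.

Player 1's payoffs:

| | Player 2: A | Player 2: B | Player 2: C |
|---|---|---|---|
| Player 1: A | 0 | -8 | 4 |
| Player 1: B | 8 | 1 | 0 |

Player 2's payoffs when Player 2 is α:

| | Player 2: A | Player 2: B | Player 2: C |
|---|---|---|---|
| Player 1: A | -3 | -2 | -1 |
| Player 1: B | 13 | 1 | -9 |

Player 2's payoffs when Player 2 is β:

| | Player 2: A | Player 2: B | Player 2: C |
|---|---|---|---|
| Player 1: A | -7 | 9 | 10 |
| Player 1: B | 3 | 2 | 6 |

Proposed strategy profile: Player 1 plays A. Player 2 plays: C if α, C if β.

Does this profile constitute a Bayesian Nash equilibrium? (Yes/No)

Player 1 plays A: E[A] = 0.3·(4) + 0.7·(4) = 4; E[B] = 0. Best-responding. ✓
Player 2 (type α), facing A: A gives -3, B gives -2, C gives -1. Proposed C is best. ✓
Player 2 (type β), facing A: A gives -7, B gives 9, C gives 10. Proposed C is best. ✓

Yes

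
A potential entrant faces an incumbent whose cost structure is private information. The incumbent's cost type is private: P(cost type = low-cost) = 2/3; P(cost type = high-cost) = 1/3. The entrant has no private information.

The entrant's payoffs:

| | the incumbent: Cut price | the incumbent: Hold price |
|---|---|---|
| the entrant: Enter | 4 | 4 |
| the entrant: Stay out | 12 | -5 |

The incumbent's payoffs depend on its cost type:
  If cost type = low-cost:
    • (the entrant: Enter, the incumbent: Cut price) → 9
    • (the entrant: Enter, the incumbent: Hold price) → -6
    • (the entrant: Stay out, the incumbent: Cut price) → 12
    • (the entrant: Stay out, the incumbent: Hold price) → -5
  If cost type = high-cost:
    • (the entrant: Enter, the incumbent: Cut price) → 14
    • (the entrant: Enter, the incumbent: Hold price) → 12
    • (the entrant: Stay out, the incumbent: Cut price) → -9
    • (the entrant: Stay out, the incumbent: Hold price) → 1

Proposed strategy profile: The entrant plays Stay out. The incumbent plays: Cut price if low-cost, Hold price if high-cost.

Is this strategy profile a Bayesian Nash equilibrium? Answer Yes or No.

The entrant plays Stay out: E[Stay out] = 2/3·(12) + 1/3·(-5) = 19/3; E[Enter] = 4. Best-responding. ✓
The incumbent (cost type low-cost), facing Stay out: Cut price gives 12, Hold price gives -5. Proposed Cut price is best. ✓
The incumbent (cost type high-cost), facing Stay out: Cut price gives -9, Hold price gives 1. Proposed Hold price is best. ✓

Yes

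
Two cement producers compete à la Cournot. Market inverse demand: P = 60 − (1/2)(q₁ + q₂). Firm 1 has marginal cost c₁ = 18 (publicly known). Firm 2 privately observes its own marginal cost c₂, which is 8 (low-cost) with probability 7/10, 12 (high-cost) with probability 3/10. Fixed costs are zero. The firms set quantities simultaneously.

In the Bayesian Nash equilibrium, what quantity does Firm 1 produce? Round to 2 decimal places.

22.13

Type-c best response for Firm 2: q₂(c) = (60 − c) − q₁/2.
Firm 1 maximizes expected profit; its first-order condition is 60 − q₁ − (1/2)E[q₂] − 18 = 0.
Substituting E[q₂] and solving: E[c₂] = 9.2, so q₁ = (60 − 2·18 + 9.2)/(3/2) = 22.1333.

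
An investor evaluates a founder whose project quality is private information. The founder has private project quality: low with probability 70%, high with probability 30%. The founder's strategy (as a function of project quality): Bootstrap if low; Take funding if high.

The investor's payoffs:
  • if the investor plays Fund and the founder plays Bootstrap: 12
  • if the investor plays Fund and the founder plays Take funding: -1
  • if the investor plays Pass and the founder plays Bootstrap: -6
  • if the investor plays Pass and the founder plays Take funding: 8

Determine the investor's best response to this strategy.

Fund

Compute the investor's expected payoff for each action, taking the expectation over the founder's type.
E[Fund] = 0.7·(12) + 0.3·(-1) = 8.1
E[Pass] = 0.7·(-6) + 0.3·(8) = -1.8
Best response: Fund (8.1 is the largest).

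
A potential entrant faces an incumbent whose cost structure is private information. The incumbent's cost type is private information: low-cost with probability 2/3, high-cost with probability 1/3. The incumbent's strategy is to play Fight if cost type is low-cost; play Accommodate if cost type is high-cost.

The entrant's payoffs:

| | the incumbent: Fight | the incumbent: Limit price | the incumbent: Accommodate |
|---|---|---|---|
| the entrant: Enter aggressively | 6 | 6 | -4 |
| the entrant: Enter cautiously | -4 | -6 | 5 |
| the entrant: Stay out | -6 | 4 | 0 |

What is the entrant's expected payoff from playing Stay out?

E[Stay out] = 2/3·(-6) + 1/3·0 = (-4) + 0 = -4

-4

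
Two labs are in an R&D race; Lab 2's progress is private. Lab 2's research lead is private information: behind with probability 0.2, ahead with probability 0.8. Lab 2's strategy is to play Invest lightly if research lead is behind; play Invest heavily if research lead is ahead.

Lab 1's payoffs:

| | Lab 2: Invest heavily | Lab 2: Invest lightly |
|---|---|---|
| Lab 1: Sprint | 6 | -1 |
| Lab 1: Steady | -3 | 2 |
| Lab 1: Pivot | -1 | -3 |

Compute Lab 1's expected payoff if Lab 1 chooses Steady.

E[Steady] = 0.2·2 + 0.8·(-3) = 0.4 + (-2.4) = -2

-2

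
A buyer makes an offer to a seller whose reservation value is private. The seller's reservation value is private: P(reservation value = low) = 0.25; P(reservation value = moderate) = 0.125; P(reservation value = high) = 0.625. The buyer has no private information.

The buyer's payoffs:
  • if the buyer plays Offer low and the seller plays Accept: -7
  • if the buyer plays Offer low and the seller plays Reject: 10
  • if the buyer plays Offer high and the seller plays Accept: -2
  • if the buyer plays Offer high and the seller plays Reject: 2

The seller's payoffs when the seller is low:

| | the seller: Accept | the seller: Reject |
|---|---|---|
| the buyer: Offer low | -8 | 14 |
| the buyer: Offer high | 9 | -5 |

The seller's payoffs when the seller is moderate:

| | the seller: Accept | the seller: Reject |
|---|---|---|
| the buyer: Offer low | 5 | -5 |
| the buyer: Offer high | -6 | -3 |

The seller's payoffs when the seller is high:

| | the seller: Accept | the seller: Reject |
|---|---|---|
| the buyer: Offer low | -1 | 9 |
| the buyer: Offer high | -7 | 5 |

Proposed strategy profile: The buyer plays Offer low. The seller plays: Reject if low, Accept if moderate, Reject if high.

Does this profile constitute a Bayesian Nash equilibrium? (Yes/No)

A profile is a BNE iff every type of every player is best-responding given beliefs about the other side.
The buyer plays Offer low: E[Offer low] = 0.25·(10) + 0.125·(-7) + 0.625·(10) = 7.875; E[Offer high] = 1.5. Best-responding. ✓
The seller (reservation value low), facing Offer low: Accept gives -8, Reject gives 14. Proposed Reject is best. ✓
The seller (reservation value moderate), facing Offer low: Accept gives 5, Reject gives -5. Proposed Accept is best. ✓
The seller (reservation value high), facing Offer low: Accept gives -1, Reject gives 9. Proposed Reject is best. ✓

Yes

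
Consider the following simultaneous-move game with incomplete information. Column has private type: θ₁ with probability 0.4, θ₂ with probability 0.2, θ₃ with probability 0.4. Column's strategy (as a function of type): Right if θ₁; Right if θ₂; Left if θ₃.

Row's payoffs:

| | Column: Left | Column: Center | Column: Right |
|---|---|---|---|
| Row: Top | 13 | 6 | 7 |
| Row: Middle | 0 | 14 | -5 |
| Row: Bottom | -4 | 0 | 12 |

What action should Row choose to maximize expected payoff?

Top

E[Top] = 0.4·(7) + 0.2·(7) + 0.4·(13) = 9.4
E[Middle] = 0.4·(-5) + 0.2·(-5) + 0.4·(0) = -3
E[Bottom] = 0.4·(12) + 0.2·(12) + 0.4·(-4) = 5.6
Best response: Top (9.4 is the largest).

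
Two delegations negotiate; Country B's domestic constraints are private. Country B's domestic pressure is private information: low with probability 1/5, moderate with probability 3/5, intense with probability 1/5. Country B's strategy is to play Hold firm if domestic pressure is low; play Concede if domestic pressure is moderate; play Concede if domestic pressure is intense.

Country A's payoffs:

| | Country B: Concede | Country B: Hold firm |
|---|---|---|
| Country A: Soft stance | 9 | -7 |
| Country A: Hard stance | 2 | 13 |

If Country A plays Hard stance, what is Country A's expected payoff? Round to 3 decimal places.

Take the expectation over Country B's domestic pressure, weighting each type's action by its prior probability.
E[Hard stance] = 1/5·13 + 3/5·2 + 1/5·2 = 13/5 + 6/5 + 2/5 = 21/5

4.200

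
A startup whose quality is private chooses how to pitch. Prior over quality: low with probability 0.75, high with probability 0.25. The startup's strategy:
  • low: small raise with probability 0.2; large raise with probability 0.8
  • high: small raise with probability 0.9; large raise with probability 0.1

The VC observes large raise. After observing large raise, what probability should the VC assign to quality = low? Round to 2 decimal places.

P(large raise) = 0.75·0.8 + 0.25·0.1 = 0.625
P(low | large raise) = (0.75·0.8) / 0.625 = 0.6 / 0.625 = 0.96

0.96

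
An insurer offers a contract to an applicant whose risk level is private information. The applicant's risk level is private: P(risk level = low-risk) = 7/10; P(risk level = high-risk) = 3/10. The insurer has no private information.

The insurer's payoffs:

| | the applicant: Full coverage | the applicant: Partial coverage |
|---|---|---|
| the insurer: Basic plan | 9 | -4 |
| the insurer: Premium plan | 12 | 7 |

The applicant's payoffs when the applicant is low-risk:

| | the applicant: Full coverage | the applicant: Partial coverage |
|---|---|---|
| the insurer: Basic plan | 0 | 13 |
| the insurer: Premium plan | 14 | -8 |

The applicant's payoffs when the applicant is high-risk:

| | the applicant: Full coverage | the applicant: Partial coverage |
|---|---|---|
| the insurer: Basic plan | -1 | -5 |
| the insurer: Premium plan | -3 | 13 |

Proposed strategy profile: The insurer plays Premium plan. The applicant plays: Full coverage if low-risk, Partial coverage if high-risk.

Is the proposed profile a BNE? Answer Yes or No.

A profile is a BNE iff every type of every player is best-responding given beliefs about the other side.
The insurer plays Premium plan: E[Premium plan] = 7/10·(12) + 3/10·(7) = 21/2; E[Basic plan] = 51/10. Best-responding. ✓
The applicant (risk level low-risk), facing Premium plan: Full coverage gives 14, Partial coverage gives -8. Proposed Full coverage is best. ✓
The applicant (risk level high-risk), facing Premium plan: Full coverage gives -3, Partial coverage gives 13. Proposed Partial coverage is best. ✓

Yes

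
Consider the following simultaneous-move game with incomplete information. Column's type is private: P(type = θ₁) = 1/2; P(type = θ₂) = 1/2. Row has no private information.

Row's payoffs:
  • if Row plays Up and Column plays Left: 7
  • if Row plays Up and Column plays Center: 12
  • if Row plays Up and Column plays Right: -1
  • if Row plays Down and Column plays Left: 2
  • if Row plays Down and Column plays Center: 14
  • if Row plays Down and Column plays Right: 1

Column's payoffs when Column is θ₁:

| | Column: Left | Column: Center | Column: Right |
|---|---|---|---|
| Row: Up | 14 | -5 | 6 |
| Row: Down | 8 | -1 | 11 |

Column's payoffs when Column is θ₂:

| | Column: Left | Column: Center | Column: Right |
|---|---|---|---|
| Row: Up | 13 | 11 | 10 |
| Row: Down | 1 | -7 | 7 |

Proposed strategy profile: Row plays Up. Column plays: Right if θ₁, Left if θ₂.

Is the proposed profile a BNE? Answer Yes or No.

A profile is a BNE iff every type of every player is best-responding given beliefs about the other side.
Row plays Up: E[Up] = 1/2·(-1) + 1/2·(7) = 3; E[Down] = 3/2. Best-responding. ✓
Column (type θ₁), facing Up: Left gives 14, Center gives -5, Right gives 6. Proposed Right is not best — profitable deviation exists. ✗
Column (type θ₂), facing Up: Left gives 13, Center gives 11, Right gives 10. Proposed Left is best. ✓

No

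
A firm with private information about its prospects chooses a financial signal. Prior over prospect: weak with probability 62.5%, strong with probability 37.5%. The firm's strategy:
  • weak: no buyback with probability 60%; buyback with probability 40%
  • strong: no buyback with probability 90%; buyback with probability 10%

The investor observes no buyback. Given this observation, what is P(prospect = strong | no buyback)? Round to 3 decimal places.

Apply Bayes' rule using the sender's strategy as the likelihood.
P(no buyback) = 0.625·0.6 + 0.375·0.9 = 0.7125
P(strong | no buyback) = (0.375·0.9) / 0.7125 = 0.3375 / 0.7125 = 0.473684

0.474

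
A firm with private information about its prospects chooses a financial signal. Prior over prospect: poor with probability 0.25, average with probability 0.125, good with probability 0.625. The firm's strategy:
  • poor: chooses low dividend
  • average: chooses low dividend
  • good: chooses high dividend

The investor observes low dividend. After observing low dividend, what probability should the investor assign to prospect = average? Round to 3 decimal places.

0.333

P(low dividend) = 0.25·1 + 0.125·1 + 0.625·0 = 0.375
P(average | low dividend) = (0.125·1) / 0.375 = 0.125 / 0.375 = 0.333333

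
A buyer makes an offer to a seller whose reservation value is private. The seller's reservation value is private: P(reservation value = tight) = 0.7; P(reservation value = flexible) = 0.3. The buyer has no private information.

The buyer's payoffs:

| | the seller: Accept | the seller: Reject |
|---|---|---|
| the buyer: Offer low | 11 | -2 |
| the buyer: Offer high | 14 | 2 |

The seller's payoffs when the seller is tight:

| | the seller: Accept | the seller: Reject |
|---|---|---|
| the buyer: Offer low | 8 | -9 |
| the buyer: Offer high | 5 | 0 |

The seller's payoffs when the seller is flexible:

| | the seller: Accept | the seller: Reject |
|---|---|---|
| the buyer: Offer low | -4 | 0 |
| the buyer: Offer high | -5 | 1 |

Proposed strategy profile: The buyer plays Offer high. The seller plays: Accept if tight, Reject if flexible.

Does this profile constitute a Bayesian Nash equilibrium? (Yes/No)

Yes

A profile is a BNE iff every type of every player is best-responding given beliefs about the other side.
The buyer plays Offer high: E[Offer high] = 0.7·(14) + 0.3·(2) = 10.4; E[Offer low] = 7.1. Best-responding. ✓
The seller (reservation value tight), facing Offer high: Accept gives 5, Reject gives 0. Proposed Accept is best. ✓
The seller (reservation value flexible), facing Offer high: Accept gives -5, Reject gives 1. Proposed Reject is best. ✓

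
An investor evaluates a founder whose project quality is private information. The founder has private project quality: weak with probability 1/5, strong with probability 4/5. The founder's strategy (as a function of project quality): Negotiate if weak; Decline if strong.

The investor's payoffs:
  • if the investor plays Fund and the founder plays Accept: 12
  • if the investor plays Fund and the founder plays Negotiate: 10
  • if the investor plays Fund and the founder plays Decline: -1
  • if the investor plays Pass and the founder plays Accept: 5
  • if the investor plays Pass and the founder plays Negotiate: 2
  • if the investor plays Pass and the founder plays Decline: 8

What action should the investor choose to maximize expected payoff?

Pass

Compute the investor's expected payoff for each action, taking the expectation over the founder's type.
E[Fund] = 1/5·(10) + 4/5·(-1) = 6/5
E[Pass] = 1/5·(2) + 4/5·(8) = 34/5
Best response: Pass (34/5 is the largest).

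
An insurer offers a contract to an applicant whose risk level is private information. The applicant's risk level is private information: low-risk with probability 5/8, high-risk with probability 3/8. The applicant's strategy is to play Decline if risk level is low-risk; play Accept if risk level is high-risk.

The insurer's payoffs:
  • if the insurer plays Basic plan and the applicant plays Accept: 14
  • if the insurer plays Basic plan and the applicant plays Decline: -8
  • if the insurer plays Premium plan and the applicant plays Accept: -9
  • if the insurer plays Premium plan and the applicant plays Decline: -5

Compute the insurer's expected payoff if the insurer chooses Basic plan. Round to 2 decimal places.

0.25

E[Basic plan] = 5/8·(-8) + 3/8·14 = (-5) + 21/4 = 1/4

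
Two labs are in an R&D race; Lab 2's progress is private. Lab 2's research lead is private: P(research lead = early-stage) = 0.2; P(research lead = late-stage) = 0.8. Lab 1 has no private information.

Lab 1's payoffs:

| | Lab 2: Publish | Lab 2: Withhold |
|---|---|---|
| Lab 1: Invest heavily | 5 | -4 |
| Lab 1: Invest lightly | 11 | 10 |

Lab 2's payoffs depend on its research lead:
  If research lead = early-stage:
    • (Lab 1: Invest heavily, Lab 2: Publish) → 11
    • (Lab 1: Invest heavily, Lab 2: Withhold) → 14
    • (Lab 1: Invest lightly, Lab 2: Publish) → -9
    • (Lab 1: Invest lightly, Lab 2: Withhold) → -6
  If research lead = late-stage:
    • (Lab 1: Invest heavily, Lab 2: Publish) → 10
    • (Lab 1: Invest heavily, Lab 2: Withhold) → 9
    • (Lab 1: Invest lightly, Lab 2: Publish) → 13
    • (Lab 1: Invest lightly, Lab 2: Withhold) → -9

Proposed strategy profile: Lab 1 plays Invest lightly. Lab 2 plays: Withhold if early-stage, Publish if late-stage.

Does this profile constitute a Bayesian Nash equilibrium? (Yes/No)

Yes

A profile is a BNE iff every type of every player is best-responding given beliefs about the other side.
Lab 1 plays Invest lightly: E[Invest lightly] = 0.2·(10) + 0.8·(11) = 10.8; E[Invest heavily] = 3.2. Best-responding. ✓
Lab 2 (research lead early-stage), facing Invest lightly: Publish gives -9, Withhold gives -6. Proposed Withhold is best. ✓
Lab 2 (research lead late-stage), facing Invest lightly: Publish gives 13, Withhold gives -9. Proposed Publish is best. ✓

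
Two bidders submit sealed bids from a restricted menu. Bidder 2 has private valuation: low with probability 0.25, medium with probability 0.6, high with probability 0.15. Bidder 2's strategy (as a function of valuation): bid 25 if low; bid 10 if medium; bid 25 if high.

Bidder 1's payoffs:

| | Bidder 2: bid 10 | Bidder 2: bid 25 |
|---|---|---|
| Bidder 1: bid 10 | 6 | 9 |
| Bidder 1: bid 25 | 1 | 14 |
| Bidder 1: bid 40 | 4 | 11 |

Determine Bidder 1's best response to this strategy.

Compute Bidder 1's expected payoff for each action, taking the expectation over Bidder 2's type.
E[bid 10] = 0.25·(9) + 0.6·(6) + 0.15·(9) = 7.2
E[bid 25] = 0.25·(14) + 0.6·(1) + 0.15·(14) = 6.2
E[bid 40] = 0.25·(11) + 0.6·(4) + 0.15·(11) = 6.8
Best response: bid 10 (7.2 is the largest).

bid 10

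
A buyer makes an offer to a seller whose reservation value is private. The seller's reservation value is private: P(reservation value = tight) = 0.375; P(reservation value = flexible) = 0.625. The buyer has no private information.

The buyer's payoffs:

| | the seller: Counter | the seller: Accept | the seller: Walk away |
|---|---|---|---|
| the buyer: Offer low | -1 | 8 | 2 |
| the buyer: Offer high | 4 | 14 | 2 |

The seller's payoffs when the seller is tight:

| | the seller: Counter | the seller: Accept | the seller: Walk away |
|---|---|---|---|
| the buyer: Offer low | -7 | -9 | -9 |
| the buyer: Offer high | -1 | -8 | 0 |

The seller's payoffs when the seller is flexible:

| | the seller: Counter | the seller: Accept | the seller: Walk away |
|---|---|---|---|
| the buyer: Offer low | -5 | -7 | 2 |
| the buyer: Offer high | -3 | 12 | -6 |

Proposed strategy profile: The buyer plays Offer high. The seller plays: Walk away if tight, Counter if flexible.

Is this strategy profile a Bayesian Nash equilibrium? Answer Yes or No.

No

A profile is a BNE iff every type of every player is best-responding given beliefs about the other side.
The buyer plays Offer high: E[Offer high] = 0.375·(2) + 0.625·(4) = 3.25; E[Offer low] = 0.125. Best-responding. ✓
The seller (reservation value tight), facing Offer high: Counter gives -1, Accept gives -8, Walk away gives 0. Proposed Walk away is best. ✓
The seller (reservation value flexible), facing Offer high: Counter gives -3, Accept gives 12, Walk away gives -6. Proposed Counter is not best — profitable deviation exists. ✗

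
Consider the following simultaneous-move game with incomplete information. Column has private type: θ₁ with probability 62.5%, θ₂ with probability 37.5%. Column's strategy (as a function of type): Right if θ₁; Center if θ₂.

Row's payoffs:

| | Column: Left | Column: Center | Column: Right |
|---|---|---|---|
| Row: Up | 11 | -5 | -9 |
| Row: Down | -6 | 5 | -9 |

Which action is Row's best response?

Down

E[Up] = 0.625·(-9) + 0.375·(-5) = -7.5
E[Down] = 0.625·(-9) + 0.375·(5) = -3.75
Best response: Down (-3.75 is the largest).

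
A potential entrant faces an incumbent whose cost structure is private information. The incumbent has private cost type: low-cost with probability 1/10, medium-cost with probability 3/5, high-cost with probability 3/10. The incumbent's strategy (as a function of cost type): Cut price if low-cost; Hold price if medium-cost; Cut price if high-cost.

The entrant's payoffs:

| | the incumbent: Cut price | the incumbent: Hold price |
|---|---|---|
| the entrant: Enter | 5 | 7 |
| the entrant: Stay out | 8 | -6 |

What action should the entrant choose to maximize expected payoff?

Enter

Compute the entrant's expected payoff for each action, taking the expectation over the incumbent's type.
E[Enter] = 1/10·(5) + 3/5·(7) + 3/10·(5) = 31/5
E[Stay out] = 1/10·(8) + 3/5·(-6) + 3/10·(8) = -2/5
Best response: Enter (31/5 is the largest).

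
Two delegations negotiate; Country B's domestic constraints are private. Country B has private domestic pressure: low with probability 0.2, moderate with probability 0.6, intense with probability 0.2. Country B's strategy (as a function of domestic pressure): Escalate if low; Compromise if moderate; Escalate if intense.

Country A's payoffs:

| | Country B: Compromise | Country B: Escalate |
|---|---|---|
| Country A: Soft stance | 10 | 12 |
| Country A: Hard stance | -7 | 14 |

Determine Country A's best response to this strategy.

E[Soft stance] = 0.2·(12) + 0.6·(10) + 0.2·(12) = 10.8
E[Hard stance] = 0.2·(14) + 0.6·(-7) + 0.2·(14) = 1.4
Best response: Soft stance (10.8 is the largest).

Soft stance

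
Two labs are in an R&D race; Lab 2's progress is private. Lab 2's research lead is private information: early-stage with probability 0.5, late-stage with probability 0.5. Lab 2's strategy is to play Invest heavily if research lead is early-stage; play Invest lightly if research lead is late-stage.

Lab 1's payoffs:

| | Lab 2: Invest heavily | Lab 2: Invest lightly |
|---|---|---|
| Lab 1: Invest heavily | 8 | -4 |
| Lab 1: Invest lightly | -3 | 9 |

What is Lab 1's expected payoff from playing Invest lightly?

Take the expectation over Lab 2's research lead, weighting each type's action by its prior probability.
E[Invest lightly] = 0.5·(-3) + 0.5·9 = (-1.5) + 4.5 = 3

3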